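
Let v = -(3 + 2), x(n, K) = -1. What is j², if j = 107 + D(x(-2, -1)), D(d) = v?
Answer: 10404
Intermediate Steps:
v = -5 (v = -1*5 = -5)
D(d) = -5
j = 102 (j = 107 - 5 = 102)
j² = 102² = 10404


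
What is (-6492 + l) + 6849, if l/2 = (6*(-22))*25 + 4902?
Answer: 3561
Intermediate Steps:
l = 3204 (l = 2*((6*(-22))*25 + 4902) = 2*(-132*25 + 4902) = 2*(-3300 + 4902) = 2*1602 = 3204)
(-6492 + l) + 6849 = (-6492 + 3204) + 6849 = -3288 + 6849 = 3561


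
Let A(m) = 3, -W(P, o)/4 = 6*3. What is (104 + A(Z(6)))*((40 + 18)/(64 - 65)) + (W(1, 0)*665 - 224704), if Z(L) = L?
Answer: -278790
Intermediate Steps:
W(P, o) = -72 (W(P, o) = -24*3 = -4*18 = -72)
(104 + A(Z(6)))*((40 + 18)/(64 - 65)) + (W(1, 0)*665 - 224704) = (104 + 3)*((40 + 18)/(64 - 65)) + (-72*665 - 224704) = 107*(58/(-1)) + (-47880 - 224704) = 107*(58*(-1)) - 272584 = 107*(-58) - 272584 = -6206 - 272584 = -278790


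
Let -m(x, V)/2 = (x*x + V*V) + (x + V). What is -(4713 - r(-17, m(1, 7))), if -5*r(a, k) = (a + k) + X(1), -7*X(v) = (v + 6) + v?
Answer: -164016/35 ≈ -4686.2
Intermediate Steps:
X(v) = -6/7 - 2*v/7 (X(v) = -((v + 6) + v)/7 = -((6 + v) + v)/7 = -(6 + 2*v)/7 = -6/7 - 2*v/7)
m(x, V) = -2*V - 2*x - 2*V² - 2*x² (m(x, V) = -2*((x*x + V*V) + (x + V)) = -2*((x² + V²) + (V + x)) = -2*((V² + x²) + (V + x)) = -2*(V + x + V² + x²) = -2*V - 2*x - 2*V² - 2*x²)
r(a, k) = 8/35 - a/5 - k/5 (r(a, k) = -((a + k) + (-6/7 - 2/7*1))/5 = -((a + k) + (-6/7 - 2/7))/5 = -((a + k) - 8/7)/5 = -(-8/7 + a + k)/5 = 8/35 - a/5 - k/5)
-(4713 - r(-17, m(1, 7))) = -(4713 - (8/35 - ⅕*(-17) - (-2*7 - 2*1 - 2*7² - 2*1²)/5)) = -(4713 - (8/35 + 17/5 - (-14 - 2 - 2*49 - 2*1)/5)) = -(4713 - (8/35 + 17/5 - (-14 - 2 - 98 - 2)/5)) = -(4713 - (8/35 + 17/5 - ⅕*(-116))) = -(4713 - (8/35 + 17/5 + 116/5)) = -(4713 - 1*939/35) = -(4713 - 939/35) = -1*164016/35 = -164016/35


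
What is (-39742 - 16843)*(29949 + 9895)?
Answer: -2254572740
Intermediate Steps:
(-39742 - 16843)*(29949 + 9895) = -56585*39844 = -2254572740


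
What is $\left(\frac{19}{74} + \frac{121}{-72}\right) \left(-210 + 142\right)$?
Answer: $\frac{64481}{666} \approx 96.818$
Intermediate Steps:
$\left(\frac{19}{74} + \frac{121}{-72}\right) \left(-210 + 142\right) = \left(19 \cdot \frac{1}{74} + 121 \left(- \frac{1}{72}\right)\right) \left(-68\right) = \left(\frac{19}{74} - \frac{121}{72}\right) \left(-68\right) = \left(- \frac{3793}{2664}\right) \left(-68\right) = \frac{64481}{666}$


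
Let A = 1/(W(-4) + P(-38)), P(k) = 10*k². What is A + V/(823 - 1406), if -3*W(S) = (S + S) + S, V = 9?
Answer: -129413/8420852 ≈ -0.015368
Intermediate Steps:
W(S) = -S (W(S) = -((S + S) + S)/3 = -(2*S + S)/3 = -S)
A = 1/14444 (A = 1/(-1*(-4) + 10*(-38)²) = 1/(4 + 10*1444) = 1/(4 + 14440) = 1/14444 ≈ 6.9233e-5)
A + V/(823 - 1406) = 1/14444 + 9/(823 - 1406) = 1/14444 + 9/(-583) = 1/14444 - 1/583*9 = 1/14444 - 9/583 = -129413/8420852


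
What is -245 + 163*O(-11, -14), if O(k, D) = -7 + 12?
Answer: 570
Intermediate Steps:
O(k, D) = 5
-245 + 163*O(-11, -14) = -245 + 163*5 = -245 + 815 = 570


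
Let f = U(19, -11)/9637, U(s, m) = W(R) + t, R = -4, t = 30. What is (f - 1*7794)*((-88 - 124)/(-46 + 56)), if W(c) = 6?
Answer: 7961738652/48185 ≈ 1.6523e+5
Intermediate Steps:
U(s, m) = 36 (U(s, m) = 6 + 30 = 36)
f = 36/9637 ≈ 0.0037356
(f - 1*7794)*((-88 - 124)/(-46 + 56)) = (36/9637 - 1*7794)*((-88 - 124)/(-46 + 56)) = (36/9637 - 7794)*(-212/10) = -(-15923477304)/(9637*10) = -75110742/9637*(-106/5) = 7961738652/48185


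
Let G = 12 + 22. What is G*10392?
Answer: 353328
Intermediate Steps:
G = 34
G*10392 = 34*10392 = 353328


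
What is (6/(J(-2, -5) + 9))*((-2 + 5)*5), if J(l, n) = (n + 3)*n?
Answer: 90/19 ≈ 4.7368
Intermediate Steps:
J(l, n) = n*(3 + n) (J(l, n) = (3 + n)*n = n*(3 + n))
(6/(J(-2, -5) + 9))*((-2 + 5)*5) = (6/(-5*(3 - 5) + 9))*((-2 + 5)*5) = (6/(-5*(-2) + 9))*(3*5) = (6/(10 + 9))*15 = (6/19)*15 = 90/19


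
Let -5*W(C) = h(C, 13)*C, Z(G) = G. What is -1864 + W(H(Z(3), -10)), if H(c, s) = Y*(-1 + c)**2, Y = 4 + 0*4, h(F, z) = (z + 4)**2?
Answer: -13944/5 ≈ -2788.8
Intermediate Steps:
h(F, z) = (4 + z)**2
Y = 4 (Y = 4 + 0 = 4)
H(c, s) = 4*(-1 + c)**2
W(C) = -289*C/5 (W(C) = -(4 + 13)**2*C/5 = -17**2*C/5 = -289*C/5)
-1864 + W(H(Z(3), -10)) = -1864 - 1156*(-1 + 3)**2/5 = -1864 - 1156*2**2/5 = -1864 - 1156*4/5 = -1864 - 289/5*16 = -1864 - 4624/5 = -13944/5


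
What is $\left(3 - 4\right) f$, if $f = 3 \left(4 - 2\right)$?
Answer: $-6$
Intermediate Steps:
$f = 6$ ($f = 3 \cdot 2 = 6$)
$\left(3 - 4\right) f = \left(3 - 4\right) 6 = \left(-1\right) 6 = -6$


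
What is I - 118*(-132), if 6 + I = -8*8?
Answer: 15506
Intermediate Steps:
I = -70 (I = -6 - 8*8 = -6 - 64 = -70)
I - 118*(-132) = -70 - 118*(-132) = -70 + 15576 = 15506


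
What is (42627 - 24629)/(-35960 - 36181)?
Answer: -17998/72141 ≈ -0.24948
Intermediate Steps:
(42627 - 24629)/(-35960 - 36181) = 17998/(-72141) = 17998*(-1/72141) = -17998/72141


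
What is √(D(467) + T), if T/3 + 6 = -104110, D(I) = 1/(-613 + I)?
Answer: I*√6658010114/146 ≈ 558.88*I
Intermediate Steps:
T = -312348 (T = -18 + 3*(-104110) = -18 - 312330 = -312348)
√(D(467) + T) = √(1/(-613 + 467) - 312348) = √(1/(-146) - 312348) = √(-1/146 - 312348) = √(-45602809/146) = I*√6658010114/146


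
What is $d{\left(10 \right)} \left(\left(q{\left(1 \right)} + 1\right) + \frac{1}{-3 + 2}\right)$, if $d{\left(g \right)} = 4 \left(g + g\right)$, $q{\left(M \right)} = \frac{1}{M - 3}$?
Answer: $-40$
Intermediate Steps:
$q{\left(M \right)} = \frac{1}{-3 + M}$
$d{\left(g \right)} = 8 g$ ($d{\left(g \right)} = 4 \cdot 2 g = 8 g$)
$d{\left(10 \right)} \left(\left(q{\left(1 \right)} + 1\right) + \frac{1}{-3 + 2}\right) = 8 \cdot 10 \left(\left(\frac{1}{-3 + 1} + 1\right) + \frac{1}{-3 + 2}\right) = 80 \left(\left(\frac{1}{-2} + 1\right) + \frac{1}{-1}\right) = 80 \left(\left(- \frac{1}{2} + 1\right) - 1\right) = 80 \left(\frac{1}{2} - 1\right) = 80 \left(- \frac{1}{2}\right) = -40$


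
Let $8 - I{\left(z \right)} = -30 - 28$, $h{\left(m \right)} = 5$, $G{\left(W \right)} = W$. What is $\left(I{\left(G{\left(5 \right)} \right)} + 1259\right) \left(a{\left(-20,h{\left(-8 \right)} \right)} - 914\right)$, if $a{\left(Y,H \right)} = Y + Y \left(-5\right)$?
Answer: $-1105050$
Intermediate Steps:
$I{\left(z \right)} = 66$ ($I{\left(z \right)} = 8 - \left(-30 - 28\right) = 8 - -58 = 8 + 58 = 66$)
$a{\left(Y,H \right)} = - 4 Y$ ($a{\left(Y,H \right)} = Y - 5 Y = - 4 Y$)
$\left(I{\left(G{\left(5 \right)} \right)} + 1259\right) \left(a{\left(-20,h{\left(-8 \right)} \right)} - 914\right) = \left(66 + 1259\right) \left(\left(-4\right) \left(-20\right) - 914\right) = 1325 \left(80 - 914\right) = 1325 \left(-834\right) = -1105050$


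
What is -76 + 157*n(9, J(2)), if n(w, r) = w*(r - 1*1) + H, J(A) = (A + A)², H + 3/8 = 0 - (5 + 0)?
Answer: 162201/8 ≈ 20275.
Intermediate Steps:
H = -43/8 (H = -3/8 + (0 - (5 + 0)) = -3/8 + (0 - 1*5) = -3/8 + (0 - 5) = -3/8 - 5 = -43/8 ≈ -5.3750)
J(A) = 4*A² (J(A) = (2*A)² = 4*A²)
n(w, r) = -43/8 + w*(-1 + r) (n(w, r) = w*(r - 1*1) - 43/8 = w*(r - 1) - 43/8 = w*(-1 + r) - 43/8 = -43/8 + w*(-1 + r))
-76 + 157*n(9, J(2)) = -76 + 157*(-43/8 - 1*9 + (4*2²)*9) = -76 + 157*(-43/8 - 9 + (4*4)*9) = -76 + 157*(-43/8 - 9 + 16*9) = -76 + 157*(-43/8 - 9 + 144) = -76 + 157*(1037/8) = -76 + 162809/8 = 162201/8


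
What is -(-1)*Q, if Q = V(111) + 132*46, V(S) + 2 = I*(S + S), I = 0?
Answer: 6070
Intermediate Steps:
V(S) = -2 (V(S) = -2 + 0*(S + S) = -2 + 0*(2*S) = -2 + 0 = -2)
Q = 6070 (Q = -2 + 132*46 = -2 + 6072 = 6070)
-(-1)*Q = -(-1)*6070 = -1*(-6070) = 6070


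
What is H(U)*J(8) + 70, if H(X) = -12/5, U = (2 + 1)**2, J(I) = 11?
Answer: 218/5 ≈ 43.600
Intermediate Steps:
U = 9 (U = 3**2 = 9)
H(X) = -12/5 (H(X) = -12*1/5 = -12/5)
H(U)*J(8) + 70 = -12/5*11 + 70 = -132/5 + 70 = 218/5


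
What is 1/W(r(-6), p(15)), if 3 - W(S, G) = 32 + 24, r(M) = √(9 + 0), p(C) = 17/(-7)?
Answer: -1/53 ≈ -0.018868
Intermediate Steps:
p(C) = -17/7 (p(C) = 17*(-⅐) = -17/7)
r(M) = 3 (r(M) = √9 = 3)
W(S, G) = -53 (W(S, G) = 3 - (32 + 24) = 3 - 1*56 = 3 - 56 = -53)
1/W(r(-6), p(15)) = 1/(-53) = -1/53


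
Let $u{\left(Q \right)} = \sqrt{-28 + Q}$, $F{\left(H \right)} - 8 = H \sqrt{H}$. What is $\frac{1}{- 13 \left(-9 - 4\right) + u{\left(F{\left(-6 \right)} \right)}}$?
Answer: $\frac{1}{169 + \sqrt{2} \sqrt{-10 - 3 i \sqrt{6}}} \approx 0.0058588 + 0.00016262 i$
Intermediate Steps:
$F{\left(H \right)} = 8 + H^{\frac{3}{2}}$ ($F{\left(H \right)} = 8 + H \sqrt{H} = 8 + H^{\frac{3}{2}}$)
$\frac{1}{- 13 \left(-9 - 4\right) + u{\left(F{\left(-6 \right)} \right)}} = \frac{1}{- 13 \left(-9 - 4\right) + \sqrt{-28 + \left(8 + \left(-6\right)^{\frac{3}{2}}\right)}} = \frac{1}{- 13 \left(-9 - 4\right) + \sqrt{-28 + \left(8 - 6 i \sqrt{6}\right)}} = \frac{1}{\left(-13\right) \left(-13\right) + \sqrt{-20 - 6 i \sqrt{6}}} = \frac{1}{169 + \sqrt{-20 - 6 i \sqrt{6}}}$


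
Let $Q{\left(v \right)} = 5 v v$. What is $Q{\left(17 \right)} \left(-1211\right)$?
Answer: $-1749895$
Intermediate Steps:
$Q{\left(v \right)} = 5 v^{2}$
$Q{\left(17 \right)} \left(-1211\right) = 5 \cdot 17^{2} \left(-1211\right) = 5 \cdot 289 \left(-1211\right) = 1445 \left(-1211\right) = -1749895$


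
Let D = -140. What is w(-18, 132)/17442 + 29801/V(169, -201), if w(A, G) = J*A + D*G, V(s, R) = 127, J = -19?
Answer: 86247586/369189 ≈ 233.61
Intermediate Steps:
w(A, G) = -140*G - 19*A (w(A, G) = -19*A - 140*G = -140*G - 19*A)
w(-18, 132)/17442 + 29801/V(169, -201) = (-140*132 - 19*(-18))/17442 + 29801/127 = (-18480 + 342)*(1/17442) + 29801*(1/127) = -18138*1/17442 + 29801/127 = -3023/2907 + 29801/127 = 86247586/369189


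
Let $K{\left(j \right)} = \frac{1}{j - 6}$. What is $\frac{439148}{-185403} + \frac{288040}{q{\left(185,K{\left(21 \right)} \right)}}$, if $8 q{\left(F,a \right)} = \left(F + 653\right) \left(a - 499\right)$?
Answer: $- \frac{1145321837252}{145346496447} \approx -7.8799$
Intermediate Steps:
$K{\left(j \right)} = \frac{1}{-6 + j}$
$q{\left(F,a \right)} = \frac{\left(-499 + a\right) \left(653 + F\right)}{8}$ ($q{\left(F,a \right)} = \frac{\left(F + 653\right) \left(a - 499\right)}{8} = \frac{\left(653 + F\right) \left(-499 + a\right)}{8} = \frac{\left(-499 + a\right) \left(653 + F\right)}{8}$)
$\frac{439148}{-185403} + \frac{288040}{q{\left(185,K{\left(21 \right)} \right)}} = \frac{439148}{-185403} + \frac{288040}{- \frac{325847}{8} - \frac{92315}{8} + \frac{653}{8 \left(-6 + 21\right)} + \frac{1}{8} \cdot 185 \frac{1}{-6 + 21}} = 439148 \left(- \frac{1}{185403}\right) + \frac{288040}{- \frac{325847}{8} - \frac{92315}{8} + \frac{653}{8 \cdot 15} + \frac{1}{8} \cdot 185 \cdot \frac{1}{15}} = - \frac{439148}{185403} + \frac{288040}{- \frac{325847}{8} - \frac{92315}{8} + \frac{653}{8} \cdot \frac{1}{15} + \frac{1}{8} \cdot 185 \cdot \frac{1}{15}} = - \frac{439148}{185403} + \frac{288040}{- \frac{325847}{8} - \frac{92315}{8} + \frac{653}{120} + \frac{37}{24}} = - \frac{439148}{185403} + \frac{288040}{- \frac{783949}{15}} = - \frac{439148}{185403} + 288040 \left(- \frac{15}{783949}\right) = - \frac{439148}{185403} - \frac{4320600}{783949} = - \frac{1145321837252}{145346496447}$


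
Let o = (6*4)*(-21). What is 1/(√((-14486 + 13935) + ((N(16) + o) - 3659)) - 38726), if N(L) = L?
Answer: -19363/749853887 - 9*I*√58/1499707774 ≈ -2.5822e-5 - 4.5704e-8*I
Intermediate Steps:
o = -504 (o = 24*(-21) = -504)
1/(√((-14486 + 13935) + ((N(16) + o) - 3659)) - 38726) = 1/(√((-14486 + 13935) + ((16 - 504) - 3659)) - 38726) = 1/(√(-551 + (-488 - 3659)) - 38726) = 1/(√(-551 - 4147) - 38726) = 1/(√(-4698) - 38726) = 1/(9*I*√58 - 38726) = 1/(-38726 + 9*I*√58)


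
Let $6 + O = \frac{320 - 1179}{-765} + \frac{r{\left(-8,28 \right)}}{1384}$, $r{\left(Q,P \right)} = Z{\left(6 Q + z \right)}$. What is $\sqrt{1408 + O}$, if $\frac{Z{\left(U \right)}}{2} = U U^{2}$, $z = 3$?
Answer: $\frac{\sqrt{9897561448915}}{88230} \approx 35.657$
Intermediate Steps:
$Z{\left(U \right)} = 2 U^{3}$ ($Z{\left(U \right)} = 2 U U^{2} = 2 U^{3}$)
$r{\left(Q,P \right)} = 2 \left(3 + 6 Q\right)^{3}$ ($r{\left(Q,P \right)} = 2 \left(6 Q + 3\right)^{3} = 2 \left(3 + 6 Q\right)^{3}$)
$O = - \frac{72292477}{529380}$ ($O = -6 + \left(\frac{320 - 1179}{-765} + \frac{54 \left(1 + 2 \left(-8\right)\right)^{3}}{1384}\right) = -6 + \left(\left(-859\right) \left(- \frac{1}{765}\right) + 54 \left(1 - 16\right)^{3} \cdot \frac{1}{1384}\right) = -6 + \left(\frac{859}{765} + 54 \left(-15\right)^{3} \cdot \frac{1}{1384}\right) = -6 + \left(\frac{859}{765} + 54 \left(-3375\right) \frac{1}{1384}\right) = -6 + \left(\frac{859}{765} - \frac{91125}{692}\right) = -6 - \frac{69116197}{529380} = - \frac{72292477}{529380} \approx -136.56$)
$\sqrt{1408 + O} = \sqrt{1408 - \frac{72292477}{529380}} = \sqrt{\frac{673074563}{529380}} = \frac{\sqrt{9897561448915}}{88230}$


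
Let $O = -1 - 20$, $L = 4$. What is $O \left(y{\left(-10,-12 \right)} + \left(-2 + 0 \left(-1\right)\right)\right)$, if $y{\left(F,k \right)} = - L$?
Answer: $126$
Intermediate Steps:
$y{\left(F,k \right)} = -4$ ($y{\left(F,k \right)} = \left(-1\right) 4 = -4$)
$O = -21$ ($O = -1 - 20 = -21$)
$O \left(y{\left(-10,-12 \right)} + \left(-2 + 0 \left(-1\right)\right)\right) = - 21 \left(-4 + \left(-2 + 0 \left(-1\right)\right)\right) = - 21 \left(-4 + \left(-2 + 0\right)\right) = - 21 \left(-4 - 2\right) = \left(-21\right) \left(-6\right) = 126$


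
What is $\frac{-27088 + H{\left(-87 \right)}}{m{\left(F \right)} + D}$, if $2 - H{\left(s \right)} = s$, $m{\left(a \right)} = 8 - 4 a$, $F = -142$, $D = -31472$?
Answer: $\frac{26999}{30896} \approx 0.87387$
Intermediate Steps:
$H{\left(s \right)} = 2 - s$
$\frac{-27088 + H{\left(-87 \right)}}{m{\left(F \right)} + D} = \frac{-27088 + \left(2 - -87\right)}{\left(8 - -568\right) - 31472} = \frac{-27088 + \left(2 + 87\right)}{\left(8 + 568\right) - 31472} = \frac{-27088 + 89}{576 - 31472} = - \frac{26999}{-30896} = \left(-26999\right) \left(- \frac{1}{30896}\right) = \frac{26999}{30896}$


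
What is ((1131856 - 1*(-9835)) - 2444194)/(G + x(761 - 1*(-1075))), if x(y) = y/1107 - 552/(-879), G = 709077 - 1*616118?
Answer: -15646968539/1116743935 ≈ -14.011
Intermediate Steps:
G = 92959 (G = 709077 - 616118 = 92959)
x(y) = 184/293 + y/1107 (x(y) = y*(1/1107) - 552*(-1/879) = y/1107 + 184/293 = 184/293 + y/1107)
((1131856 - 1*(-9835)) - 2444194)/(G + x(761 - 1*(-1075))) = ((1131856 - 1*(-9835)) - 2444194)/(92959 + (184/293 + (761 - 1*(-1075))/1107)) = ((1131856 + 9835) - 2444194)/(92959 + (184/293 + (761 + 1075)/1107)) = (1141691 - 2444194)/(92959 + (184/293 + (1/1107)*1836)) = -1302503/(92959 + (184/293 + 68/41)) = -1302503/(92959 + 27468/12013) = -1302503/1116743935/12013 = -1302503*12013/1116743935 = -15646968539/1116743935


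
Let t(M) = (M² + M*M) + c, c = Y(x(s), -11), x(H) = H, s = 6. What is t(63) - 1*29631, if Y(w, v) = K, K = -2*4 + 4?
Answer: -21697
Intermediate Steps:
K = -4 (K = -8 + 4 = -4)
Y(w, v) = -4
c = -4
t(M) = -4 + 2*M² (t(M) = (M² + M*M) - 4 = (M² + M²) - 4 = 2*M² - 4 = -4 + 2*M²)
t(63) - 1*29631 = (-4 + 2*63²) - 1*29631 = (-4 + 2*3969) - 29631 = (-4 + 7938) - 29631 = 7934 - 29631 = -21697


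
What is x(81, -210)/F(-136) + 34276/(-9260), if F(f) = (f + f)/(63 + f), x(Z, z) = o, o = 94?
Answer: 6777381/314840 ≈ 21.526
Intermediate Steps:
x(Z, z) = 94
F(f) = 2*f/(63 + f) (F(f) = (2*f)/(63 + f) = 2*f/(63 + f))
x(81, -210)/F(-136) + 34276/(-9260) = 94/((2*(-136)/(63 - 136))) + 34276/(-9260) = 94/((2*(-136)/(-73))) + 34276*(-1/9260) = 94/((2*(-136)*(-1/73))) - 8569/2315 = 94/(272/73) - 8569/2315 = 94*(73/272) - 8569/2315 = 3431/136 - 8569/2315 = 6777381/314840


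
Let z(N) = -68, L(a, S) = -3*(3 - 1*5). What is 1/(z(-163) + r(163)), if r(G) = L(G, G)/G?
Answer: -163/11078 ≈ -0.014714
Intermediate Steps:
L(a, S) = 6 (L(a, S) = -3*(3 - 5) = -3*(-2) = 6)
r(G) = 6/G
1/(z(-163) + r(163)) = 1/(-68 + 6/163) = 1/(-11078/163) = -163/11078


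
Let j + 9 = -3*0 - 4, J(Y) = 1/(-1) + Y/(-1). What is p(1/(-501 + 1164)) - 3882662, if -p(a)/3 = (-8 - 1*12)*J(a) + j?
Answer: -858072963/221 ≈ -3.8827e+6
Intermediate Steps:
J(Y) = -1 - Y (J(Y) = 1*(-1) + Y*(-1) = -1 - Y)
j = -13 (j = -9 + (-3*0 - 4) = -9 + (0 - 4) = -9 - 4 = -13)
p(a) = -21 - 60*a (p(a) = -3*((-8 - 1*12)*(-1 - a) - 13) = -3*((-8 - 12)*(-1 - a) - 13) = -3*(-20*(-1 - a) - 13) = -3*((20 + 20*a) - 13) = -3*(7 + 20*a) = -21 - 60*a)
p(1/(-501 + 1164)) - 3882662 = (-21 - 60/(-501 + 1164)) - 3882662 = (-21 - 60/663) - 3882662 = (-21 - 60*1/663) - 3882662 = (-21 - 20/221) - 3882662 = -4661/221 - 3882662 = -858072963/221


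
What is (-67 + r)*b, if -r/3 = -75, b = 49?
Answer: 7742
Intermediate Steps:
r = 225 (r = -3*(-75) = 225)
(-67 + r)*b = (-67 + 225)*49 = 158*49 = 7742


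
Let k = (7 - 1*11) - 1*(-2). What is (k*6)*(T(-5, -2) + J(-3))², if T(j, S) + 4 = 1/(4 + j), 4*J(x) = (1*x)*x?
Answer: -363/4 ≈ -90.750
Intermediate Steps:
J(x) = x²/4 (J(x) = ((1*x)*x)/4 = (x*x)/4 = x²/4)
T(j, S) = -4 + 1/(4 + j)
k = -2 (k = (7 - 11) + 2 = -4 + 2 = -2)
(k*6)*(T(-5, -2) + J(-3))² = (-2*6)*((-15 - 4*(-5))/(4 - 5) + (¼)*(-3)²)² = -12*((-15 + 20)/(-1) + (¼)*9)² = -12*(-1*5 + 9/4)² = -12*(-5 + 9/4)² = -12*(-11/4)² = -12*121/16 = -363/4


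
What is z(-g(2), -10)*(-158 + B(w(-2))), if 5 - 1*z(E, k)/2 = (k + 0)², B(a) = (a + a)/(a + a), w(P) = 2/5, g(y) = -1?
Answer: 29830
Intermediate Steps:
w(P) = ⅖ (w(P) = 2*(⅕) = ⅖)
B(a) = 1 (B(a) = (2*a)/((2*a)) = (2*a)*(1/(2*a)) = 1)
z(E, k) = 10 - 2*k² (z(E, k) = 10 - 2*(k + 0)² = 10 - 2*k²)
z(-g(2), -10)*(-158 + B(w(-2))) = (10 - 2*(-10)²)*(-158 + 1) = (10 - 2*100)*(-157) = (10 - 200)*(-157) = -190*(-157) = 29830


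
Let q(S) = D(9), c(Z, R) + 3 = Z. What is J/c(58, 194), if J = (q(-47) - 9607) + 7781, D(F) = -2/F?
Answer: -16436/495 ≈ -33.204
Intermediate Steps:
c(Z, R) = -3 + Z
q(S) = -2/9
J = -16436/9 (J = (-2/9 - 9607) + 7781 = -86465/9 + 7781 = -16436/9 ≈ -1826.2)
J/c(58, 194) = -16436/(9*(-3 + 58)) = -16436/9/55 = -16436/9*1/55 = -16436/495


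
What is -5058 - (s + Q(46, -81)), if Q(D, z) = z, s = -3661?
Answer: -1316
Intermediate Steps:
-5058 - (s + Q(46, -81)) = -5058 - (-3661 - 81) = -5058 - 1*(-3742) = -5058 + 3742 = -1316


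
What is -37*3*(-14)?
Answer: 1554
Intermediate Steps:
-37*3*(-14) = -111*(-14) = 1554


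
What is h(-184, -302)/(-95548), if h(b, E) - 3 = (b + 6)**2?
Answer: -31687/95548 ≈ -0.33163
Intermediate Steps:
h(b, E) = 3 + (6 + b)**2 (h(b, E) = 3 + (b + 6)**2 = 3 + (6 + b)**2)
h(-184, -302)/(-95548) = (3 + (6 - 184)**2)/(-95548) = (3 + (-178)**2)*(-1/95548) = (3 + 31684)*(-1/95548) = 31687*(-1/95548) = -31687/95548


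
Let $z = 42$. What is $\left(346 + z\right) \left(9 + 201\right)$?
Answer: $81480$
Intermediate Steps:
$\left(346 + z\right) \left(9 + 201\right) = \left(346 + 42\right) \left(9 + 201\right) = 388 \cdot 210 = 81480$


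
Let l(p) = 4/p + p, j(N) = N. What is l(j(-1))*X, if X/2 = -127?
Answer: 1270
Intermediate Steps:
X = -254 (X = 2*(-127) = -254)
l(p) = p + 4/p
l(j(-1))*X = (-1 + 4/(-1))*(-254) = (-1 + 4*(-1))*(-254) = (-1 - 4)*(-254) = -5*(-254) = 1270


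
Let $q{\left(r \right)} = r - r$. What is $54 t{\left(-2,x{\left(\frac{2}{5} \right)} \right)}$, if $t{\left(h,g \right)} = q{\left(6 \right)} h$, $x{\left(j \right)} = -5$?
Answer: $0$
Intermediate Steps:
$q{\left(r \right)} = 0$
$t{\left(h,g \right)} = 0$ ($t{\left(h,g \right)} = 0 h = 0$)
$54 t{\left(-2,x{\left(\frac{2}{5} \right)} \right)} = 54 \cdot 0 = 0$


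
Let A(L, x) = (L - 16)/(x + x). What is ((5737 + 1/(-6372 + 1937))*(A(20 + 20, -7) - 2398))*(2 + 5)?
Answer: -427401492012/4435 ≈ -9.6370e+7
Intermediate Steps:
A(L, x) = (-16 + L)/(2*x) (A(L, x) = (-16 + L)/((2*x)) = (-16 + L)*(1/(2*x)) = (-16 + L)/(2*x))
((5737 + 1/(-6372 + 1937))*(A(20 + 20, -7) - 2398))*(2 + 5) = ((5737 + 1/(-6372 + 1937))*((1/2)*(-16 + (20 + 20))/(-7) - 2398))*(2 + 5) = ((5737 + 1/(-4435))*((1/2)*(-1/7)*(-16 + 40) - 2398))*7 = ((5737 - 1/4435)*((1/2)*(-1/7)*24 - 2398))*7 = (25443594*(-12/7 - 2398)/4435)*7 = ((25443594/4435)*(-16798/7))*7 = -427401492012/31045*7 = -427401492012/4435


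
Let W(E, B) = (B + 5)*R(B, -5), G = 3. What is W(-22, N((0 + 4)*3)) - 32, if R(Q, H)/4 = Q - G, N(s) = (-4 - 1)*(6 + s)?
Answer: 31588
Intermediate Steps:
N(s) = -30 - 5*s (N(s) = -5*(6 + s) = -30 - 5*s)
R(Q, H) = -12 + 4*Q (R(Q, H) = 4*(Q - 1*3) = 4*(Q - 3) = 4*(-3 + Q) = -12 + 4*Q)
W(E, B) = (-12 + 4*B)*(5 + B) (W(E, B) = (B + 5)*(-12 + 4*B) = (5 + B)*(-12 + 4*B) = (-12 + 4*B)*(5 + B))
W(-22, N((0 + 4)*3)) - 32 = 4*(-3 + (-30 - 5*(0 + 4)*3))*(5 + (-30 - 5*(0 + 4)*3)) - 32 = 4*(-3 + (-30 - 20*3))*(5 + (-30 - 20*3)) - 32 = 4*(-3 + (-30 - 5*12))*(5 + (-30 - 5*12)) - 32 = 4*(-3 + (-30 - 60))*(5 + (-30 - 60)) - 32 = 4*(-3 - 90)*(5 - 90) - 32 = 4*(-93)*(-85) - 32 = 31620 - 32 = 31588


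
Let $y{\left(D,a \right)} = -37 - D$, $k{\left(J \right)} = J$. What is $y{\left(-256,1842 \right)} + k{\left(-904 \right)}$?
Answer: $-685$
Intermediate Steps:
$y{\left(-256,1842 \right)} + k{\left(-904 \right)} = \left(-37 - -256\right) - 904 = \left(-37 + 256\right) - 904 = 219 - 904 = -685$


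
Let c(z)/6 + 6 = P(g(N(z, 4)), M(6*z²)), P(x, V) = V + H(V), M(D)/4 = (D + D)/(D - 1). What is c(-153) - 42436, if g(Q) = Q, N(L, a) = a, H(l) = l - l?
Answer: -5958578024/140453 ≈ -42424.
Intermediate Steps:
H(l) = 0
M(D) = 8*D/(-1 + D) (M(D) = 4*((D + D)/(D - 1)) = 4*((2*D)/(-1 + D)) = 4*(2*D/(-1 + D)) = 8*D/(-1 + D))
P(x, V) = V (P(x, V) = V + 0 = V)
c(z) = -36 + 288*z²/(-1 + 6*z²) (c(z) = -36 + 6*(8*(6*z²)/(-1 + 6*z²)) = -36 + 6*(48*z²/(-1 + 6*z²)) = -36 + 288*z²/(-1 + 6*z²))
c(-153) - 42436 = 36*(1 + 2*(-153)²)/(-1 + 6*(-153)²) - 42436 = 36*(1 + 2*23409)/(-1 + 6*23409) - 42436 = 36*(1 + 46818)/(-1 + 140454) - 42436 = 36*46819/140453 - 42436 = 36*(1/140453)*46819 - 42436 = 1685484/140453 - 42436 = -5958578024/140453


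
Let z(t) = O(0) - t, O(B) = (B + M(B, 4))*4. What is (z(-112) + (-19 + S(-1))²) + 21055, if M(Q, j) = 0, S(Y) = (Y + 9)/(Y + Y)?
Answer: 21696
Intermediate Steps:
S(Y) = (9 + Y)/(2*Y) (S(Y) = (9 + Y)/((2*Y)) = (9 + Y)*(1/(2*Y)) = (9 + Y)/(2*Y))
O(B) = 4*B (O(B) = (B + 0)*4 = B*4 = 4*B)
z(t) = -t (z(t) = 4*0 - t = 0 - t = -t)
(z(-112) + (-19 + S(-1))²) + 21055 = (-1*(-112) + (-19 + (½)*(9 - 1)/(-1))²) + 21055 = (112 + (-19 + (½)*(-1)*8)²) + 21055 = (112 + (-19 - 4)²) + 21055 = (112 + (-23)²) + 21055 = (112 + 529) + 21055 = 641 + 21055 = 21696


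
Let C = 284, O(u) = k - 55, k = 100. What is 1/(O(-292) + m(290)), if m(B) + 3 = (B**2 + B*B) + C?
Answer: 1/168526 ≈ 5.9338e-6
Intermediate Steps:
O(u) = 45 (O(u) = 100 - 55 = 45)
m(B) = 281 + 2*B**2 (m(B) = -3 + ((B**2 + B*B) + 284) = -3 + ((B**2 + B**2) + 284) = -3 + (2*B**2 + 284) = -3 + (284 + 2*B**2) = 281 + 2*B**2)
1/(O(-292) + m(290)) = 1/(45 + (281 + 2*290**2)) = 1/(45 + (281 + 2*84100)) = 1/(45 + (281 + 168200)) = 1/(45 + 168481) = 1/168526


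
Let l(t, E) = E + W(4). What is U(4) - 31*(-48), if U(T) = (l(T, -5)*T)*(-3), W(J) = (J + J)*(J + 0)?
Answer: 1164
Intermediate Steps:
W(J) = 2*J**2 (W(J) = (2*J)*J = 2*J**2)
l(t, E) = 32 + E (l(t, E) = E + 2*4**2 = E + 2*16 = E + 32 = 32 + E)
U(T) = -81*T (U(T) = ((32 - 5)*T)*(-3) = (27*T)*(-3) = -81*T)
U(4) - 31*(-48) = -81*4 - 31*(-48) = -324 + 1488 = 1164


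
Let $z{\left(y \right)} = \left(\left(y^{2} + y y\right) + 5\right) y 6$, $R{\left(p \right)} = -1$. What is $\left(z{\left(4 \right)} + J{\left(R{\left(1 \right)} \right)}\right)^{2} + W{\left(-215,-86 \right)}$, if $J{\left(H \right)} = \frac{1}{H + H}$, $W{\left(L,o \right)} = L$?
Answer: $\frac{3149765}{4} \approx 7.8744 \cdot 10^{5}$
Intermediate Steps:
$J{\left(H \right)} = \frac{1}{2 H}$
$z{\left(y \right)} = 6 y \left(5 + 2 y^{2}\right)$ ($z{\left(y \right)} = \left(\left(y^{2} + y^{2}\right) + 5\right) y 6 = \left(2 y^{2} + 5\right) y 6 = \left(5 + 2 y^{2}\right) y 6 = y \left(5 + 2 y^{2}\right) 6 = 6 y \left(5 + 2 y^{2}\right)$)
$\left(z{\left(4 \right)} + J{\left(R{\left(1 \right)} \right)}\right)^{2} + W{\left(-215,-86 \right)} = \left(\left(12 \cdot 4^{3} + 30 \cdot 4\right) + \frac{1}{2 \left(-1\right)}\right)^{2} - 215 = \left(\left(12 \cdot 64 + 120\right) + \frac{1}{2} \left(-1\right)\right)^{2} - 215 = \left(\left(768 + 120\right) - \frac{1}{2}\right)^{2} - 215 = \left(888 - \frac{1}{2}\right)^{2} - 215 = \left(\frac{1775}{2}\right)^{2} - 215 = \frac{3150625}{4} - 215 = \frac{3149765}{4}$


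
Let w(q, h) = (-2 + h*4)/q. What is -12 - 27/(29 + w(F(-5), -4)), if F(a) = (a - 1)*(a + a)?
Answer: -3714/287 ≈ -12.941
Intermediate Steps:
F(a) = 2*a*(-1 + a) (F(a) = (-1 + a)*(2*a) = 2*a*(-1 + a))
w(q, h) = (-2 + 4*h)/q
-12 - 27/(29 + w(F(-5), -4)) = -12 - 27/(29 + 2*(-1 + 2*(-4))/((2*(-5)*(-1 - 5)))) = -12 - 27/(29 + 2*(-1 - 8)/((2*(-5)*(-6)))) = -12 - 27/(29 + 2*(-9)/60) = -12 - 27/(29 + 2*(1/60)*(-9)) = -12 - 27/(29 - 3/10) = -12 - 27/(287/10) = -12 + (10/287)*(-27) = -12 - 270/287 = -3714/287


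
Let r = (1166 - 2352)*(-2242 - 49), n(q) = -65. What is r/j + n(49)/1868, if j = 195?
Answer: 5075578693/364260 ≈ 13934.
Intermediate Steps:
r = 2717126 (r = -1186*(-2291) = 2717126)
r/j + n(49)/1868 = 2717126/195 - 65/1868 = 5075578693/364260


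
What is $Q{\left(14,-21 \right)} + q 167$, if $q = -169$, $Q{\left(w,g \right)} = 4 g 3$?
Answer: $-28475$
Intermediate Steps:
$Q{\left(w,g \right)} = 12 g$
$Q{\left(14,-21 \right)} + q 167 = 12 \left(-21\right) - 28223 = -252 - 28223 = -28475$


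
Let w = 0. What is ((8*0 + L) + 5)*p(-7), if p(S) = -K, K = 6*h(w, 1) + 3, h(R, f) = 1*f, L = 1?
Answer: -54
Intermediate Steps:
h(R, f) = f
K = 9 (K = 6*1 + 3 = 6 + 3 = 9)
p(S) = -9 (p(S) = -1*9 = -9)
((8*0 + L) + 5)*p(-7) = ((8*0 + 1) + 5)*(-9) = ((0 + 1) + 5)*(-9) = (1 + 5)*(-9) = 6*(-9) = -54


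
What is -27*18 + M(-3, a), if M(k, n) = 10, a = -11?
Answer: -476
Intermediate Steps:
-27*18 + M(-3, a) = -27*18 + 10 = -486 + 10 = -476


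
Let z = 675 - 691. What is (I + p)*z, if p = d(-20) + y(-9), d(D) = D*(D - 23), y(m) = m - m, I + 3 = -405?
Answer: -7232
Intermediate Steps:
z = -16
I = -408 (I = -3 - 405 = -408)
y(m) = 0
d(D) = D*(-23 + D)
p = 860 (p = -20*(-23 - 20) + 0 = -20*(-43) + 0 = 860 + 0 = 860)
(I + p)*z = (-408 + 860)*(-16) = 452*(-16) = -7232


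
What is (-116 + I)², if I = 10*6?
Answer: 3136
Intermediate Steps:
I = 60
(-116 + I)² = (-116 + 60)² = (-56)² = 3136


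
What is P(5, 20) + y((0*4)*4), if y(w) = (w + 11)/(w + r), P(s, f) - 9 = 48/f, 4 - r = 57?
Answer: 2966/265 ≈ 11.192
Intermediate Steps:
r = -53 (r = 4 - 1*57 = 4 - 57 = -53)
P(s, f) = 9 + 48/f
y(w) = (11 + w)/(-53 + w) (y(w) = (w + 11)/(w - 53) = (11 + w)/(-53 + w))
P(5, 20) + y((0*4)*4) = (9 + 48/20) + (11 + (0*4)*4)/(-53 + (0*4)*4) = (9 + 48*(1/20)) + (11 + 0*4)/(-53 + 0*4) = (9 + 12/5) + (11 + 0)/(-53 + 0) = 57/5 + 11/(-53) = 57/5 - 1/53*11 = 57/5 - 11/53 = 2966/265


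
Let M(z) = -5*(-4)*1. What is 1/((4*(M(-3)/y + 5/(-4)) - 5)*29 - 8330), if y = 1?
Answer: -1/6300 ≈ -0.00015873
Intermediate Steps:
M(z) = 20 (M(z) = 20*1 = 20)
1/((4*(M(-3)/y + 5/(-4)) - 5)*29 - 8330) = 1/((4*(20/1 + 5/(-4)) - 5)*29 - 8330) = 1/((4*(20*1 + 5*(-¼)) - 5)*29 - 8330) = 1/((4*(20 - 5/4) - 5)*29 - 8330) = 1/((4*(75/4) - 5)*29 - 8330) = 1/((75 - 5)*29 - 8330) = 1/(70*29 - 8330) = 1/(2030 - 8330) = 1/(-6300) = -1/6300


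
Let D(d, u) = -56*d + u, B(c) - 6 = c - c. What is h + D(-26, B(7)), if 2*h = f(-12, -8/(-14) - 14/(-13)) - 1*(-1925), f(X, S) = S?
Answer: 441409/182 ≈ 2425.3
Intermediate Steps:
B(c) = 6 (B(c) = 6 + (c - c) = 6 + 0 = 6)
D(d, u) = u - 56*d
h = 175325/182 (h = ((-8/(-14) - 14/(-13)) - 1*(-1925))/2 = ((-8*(-1/14) - 14*(-1/13)) + 1925)/2 = ((4/7 + 14/13) + 1925)/2 = (150/91 + 1925)/2 = (1/2)*(175325/91) = 175325/182 ≈ 963.32)
h + D(-26, B(7)) = 175325/182 + (6 - 56*(-26)) = 175325/182 + (6 + 1456) = 175325/182 + 1462 = 441409/182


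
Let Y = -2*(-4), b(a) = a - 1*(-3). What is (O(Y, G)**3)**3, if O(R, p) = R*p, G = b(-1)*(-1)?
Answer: -68719476736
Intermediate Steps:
b(a) = 3 + a (b(a) = a + 3 = 3 + a)
Y = 8
G = -2 (G = (3 - 1)*(-1) = 2*(-1) = -2)
(O(Y, G)**3)**3 = ((8*(-2))**3)**3 = ((-16)**3)**3 = (-4096)**3 = -68719476736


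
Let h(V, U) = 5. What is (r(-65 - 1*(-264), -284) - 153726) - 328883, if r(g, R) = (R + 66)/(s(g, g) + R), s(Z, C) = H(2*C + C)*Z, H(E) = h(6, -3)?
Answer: -343135217/711 ≈ -4.8261e+5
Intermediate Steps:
H(E) = 5
s(Z, C) = 5*Z
r(g, R) = (66 + R)/(R + 5*g) (r(g, R) = (R + 66)/(5*g + R) = (66 + R)/(R + 5*g))
(r(-65 - 1*(-264), -284) - 153726) - 328883 = ((66 - 284)/(-284 + 5*(-65 - 1*(-264))) - 153726) - 328883 = (-218/(-284 + 5*(-65 + 264)) - 153726) - 328883 = (-218/(-284 + 5*199) - 153726) - 328883 = (-218/(-284 + 995) - 153726) - 328883 = (-218/711 - 153726) - 328883 = -109299404/711 - 328883 = -343135217/711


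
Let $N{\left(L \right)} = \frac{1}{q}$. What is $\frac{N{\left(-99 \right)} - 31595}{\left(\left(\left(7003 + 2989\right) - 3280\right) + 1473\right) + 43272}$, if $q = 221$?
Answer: $- \frac{6982494}{11371997} \approx -0.61401$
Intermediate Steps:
$N{\left(L \right)} = \frac{1}{221}$
$\frac{N{\left(-99 \right)} - 31595}{\left(\left(\left(7003 + 2989\right) - 3280\right) + 1473\right) + 43272} = \frac{\frac{1}{221} - 31595}{\left(\left(\left(7003 + 2989\right) - 3280\right) + 1473\right) + 43272} = - \frac{6982494}{221 \left(\left(\left(9992 - 3280\right) + 1473\right) + 43272\right)} = - \frac{6982494}{221 \left(\left(6712 + 1473\right) + 43272\right)} = - \frac{6982494}{221 \left(8185 + 43272\right)} = - \frac{6982494}{221 \cdot 51457} = \left(- \frac{6982494}{221}\right) \frac{1}{51457} = - \frac{6982494}{11371997}$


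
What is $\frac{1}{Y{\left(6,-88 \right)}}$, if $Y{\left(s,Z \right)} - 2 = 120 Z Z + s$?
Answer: $\frac{1}{929288} \approx 1.0761 \cdot 10^{-6}$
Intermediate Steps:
$Y{\left(s,Z \right)} = 2 + s + 120 Z^{2}$ ($Y{\left(s,Z \right)} = 2 + \left(120 Z Z + s\right) = 2 + \left(120 Z^{2} + s\right) = 2 + \left(s + 120 Z^{2}\right) = 2 + s + 120 Z^{2}$)
$\frac{1}{Y{\left(6,-88 \right)}} = \frac{1}{2 + 6 + 120 \left(-88\right)^{2}} = \frac{1}{2 + 6 + 120 \cdot 7744} = \frac{1}{2 + 6 + 929280} = \frac{1}{929288}$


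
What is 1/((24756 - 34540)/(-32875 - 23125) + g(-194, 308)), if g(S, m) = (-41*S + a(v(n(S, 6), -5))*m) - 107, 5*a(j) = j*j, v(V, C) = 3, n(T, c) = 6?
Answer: 7000/58811023 ≈ 0.00011903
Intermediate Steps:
a(j) = j²/5 (a(j) = (j*j)/5 = j²/5)
g(S, m) = -107 - 41*S + 9*m/5 (g(S, m) = (-41*S + ((⅕)*3²)*m) - 107 = (-41*S + ((⅕)*9)*m) - 107 = (-41*S + 9*m/5) - 107 = -107 - 41*S + 9*m/5)
1/((24756 - 34540)/(-32875 - 23125) + g(-194, 308)) = 1/((24756 - 34540)/(-32875 - 23125) + (-107 - 41*(-194) + (9/5)*308)) = 1/(-9784/(-56000) + (-107 + 7954 + 2772/5)) = 1/(-9784*(-1/56000) + 42007/5) = 1/(1223/7000 + 42007/5) = 1/(58811023/7000) = 7000/58811023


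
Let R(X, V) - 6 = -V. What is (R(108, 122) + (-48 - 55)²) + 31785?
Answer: 42278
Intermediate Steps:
R(X, V) = 6 - V
(R(108, 122) + (-48 - 55)²) + 31785 = ((6 - 1*122) + (-48 - 55)²) + 31785 = ((6 - 122) + (-103)²) + 31785 = (-116 + 10609) + 31785 = 10493 + 31785 = 42278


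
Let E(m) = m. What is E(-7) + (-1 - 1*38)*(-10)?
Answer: 383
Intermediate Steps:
E(-7) + (-1 - 1*38)*(-10) = -7 + (-1 - 1*38)*(-10) = -7 + (-1 - 38)*(-10) = -7 - 39*(-10) = -7 + 390 = 383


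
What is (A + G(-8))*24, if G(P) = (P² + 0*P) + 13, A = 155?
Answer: 5568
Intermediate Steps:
G(P) = 13 + P² (G(P) = (P² + 0) + 13 = P² + 13 = 13 + P²)
(A + G(-8))*24 = (155 + (13 + (-8)²))*24 = (155 + (13 + 64))*24 = (155 + 77)*24 = 232*24 = 5568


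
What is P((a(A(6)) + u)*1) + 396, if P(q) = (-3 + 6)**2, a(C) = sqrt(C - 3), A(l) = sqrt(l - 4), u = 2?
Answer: 405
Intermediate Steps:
A(l) = sqrt(-4 + l)
a(C) = sqrt(-3 + C)
P(q) = 9 (P(q) = 3**2 = 9)
P((a(A(6)) + u)*1) + 396 = 9 + 396 = 405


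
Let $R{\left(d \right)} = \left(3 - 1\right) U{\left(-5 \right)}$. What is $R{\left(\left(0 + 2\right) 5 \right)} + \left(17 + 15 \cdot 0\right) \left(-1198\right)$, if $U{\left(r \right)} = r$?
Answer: $-20376$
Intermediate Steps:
$R{\left(d \right)} = -10$ ($R{\left(d \right)} = \left(3 - 1\right) \left(-5\right) = 2 \left(-5\right) = -10$)
$R{\left(\left(0 + 2\right) 5 \right)} + \left(17 + 15 \cdot 0\right) \left(-1198\right) = -10 + \left(17 + 15 \cdot 0\right) \left(-1198\right) = -10 + \left(17 + 0\right) \left(-1198\right) = -10 + 17 \left(-1198\right) = -10 - 20366 = -20376$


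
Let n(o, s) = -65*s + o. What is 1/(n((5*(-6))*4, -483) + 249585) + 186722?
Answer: 52442740921/280860 ≈ 1.8672e+5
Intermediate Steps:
n(o, s) = o - 65*s
1/(n((5*(-6))*4, -483) + 249585) + 186722 = 1/(((5*(-6))*4 - 65*(-483)) + 249585) + 186722 = 1/((-30*4 + 31395) + 249585) + 186722 = 1/((-120 + 31395) + 249585) + 186722 = 1/(31275 + 249585) + 186722 = 1/280860 + 186722 = 52442740921/280860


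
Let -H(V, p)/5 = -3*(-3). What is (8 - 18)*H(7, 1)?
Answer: 450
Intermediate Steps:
H(V, p) = -45 (H(V, p) = -(-15)*(-3) = -5*9 = -45)
(8 - 18)*H(7, 1) = (8 - 18)*(-45) = -10*(-45) = 450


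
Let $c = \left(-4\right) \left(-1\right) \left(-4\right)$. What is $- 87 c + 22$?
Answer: $1414$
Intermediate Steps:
$c = -16$ ($c = 4 \left(-4\right) = -16$)
$- 87 c + 22 = \left(-87\right) \left(-16\right) + 22 = 1392 + 22 = 1414$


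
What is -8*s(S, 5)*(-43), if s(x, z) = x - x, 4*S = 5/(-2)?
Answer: 0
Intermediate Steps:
S = -5/8 (S = (5/(-2))/4 = (5*(-½))/4 = (¼)*(-5/2) = -5/8 ≈ -0.62500)
s(x, z) = 0
-8*s(S, 5)*(-43) = -8*0*(-43) = 0*(-43) = 0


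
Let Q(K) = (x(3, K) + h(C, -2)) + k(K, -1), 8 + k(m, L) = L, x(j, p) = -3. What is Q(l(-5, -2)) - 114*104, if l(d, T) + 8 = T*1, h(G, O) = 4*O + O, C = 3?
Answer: -11878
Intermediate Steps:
h(G, O) = 5*O
l(d, T) = -8 + T (l(d, T) = -8 + T*1 = -8 + T)
k(m, L) = -8 + L
Q(K) = -22 (Q(K) = (-3 + 5*(-2)) + (-8 - 1) = (-3 - 10) - 9 = -13 - 9 = -22)
Q(l(-5, -2)) - 114*104 = -22 - 114*104 = -22 - 11856 = -11878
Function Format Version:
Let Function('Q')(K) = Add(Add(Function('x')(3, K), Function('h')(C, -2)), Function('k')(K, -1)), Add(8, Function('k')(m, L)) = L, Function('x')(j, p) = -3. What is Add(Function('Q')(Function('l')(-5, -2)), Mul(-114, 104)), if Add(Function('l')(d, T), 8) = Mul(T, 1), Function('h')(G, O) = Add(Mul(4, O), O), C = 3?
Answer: -11878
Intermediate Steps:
Function('h')(G, O) = Mul(5, O)
Function('l')(d, T) = Add(-8, T) (Function('l')(d, T) = Add(-8, Mul(T, 1)) = Add(-8, T))
Function('k')(m, L) = Add(-8, L)
Function('Q')(K) = -22 (Function('Q')(K) = Add(Add(-3, Mul(5, -2)), Add(-8, -1)) = Add(Add(-3, -10), -9) = Add(-13, -9) = -22)
Add(Function('Q')(Function('l')(-5, -2)), Mul(-114, 104)) = Add(-22, Mul(-114, 104)) = Add(-22, -11856) = -11878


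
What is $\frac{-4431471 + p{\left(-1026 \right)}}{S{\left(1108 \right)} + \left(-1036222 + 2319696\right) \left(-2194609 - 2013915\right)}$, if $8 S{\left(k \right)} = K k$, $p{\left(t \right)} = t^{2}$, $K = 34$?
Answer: $\frac{1126265}{1800510375889} \approx 6.2552 \cdot 10^{-7}$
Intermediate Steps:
$S{\left(k \right)} = \frac{17 k}{4}$ ($S{\left(k \right)} = \frac{34 k}{8} = \frac{17 k}{4}$)
$\frac{-4431471 + p{\left(-1026 \right)}}{S{\left(1108 \right)} + \left(-1036222 + 2319696\right) \left(-2194609 - 2013915\right)} = \frac{-4431471 + \left(-1026\right)^{2}}{\frac{17}{4} \cdot 1108 + \left(-1036222 + 2319696\right) \left(-2194609 - 2013915\right)} = \frac{-4431471 + 1052676}{4709 + 1283474 \left(-4208524\right)} = - \frac{3378795}{4709 - 5401531132376} = - \frac{3378795}{-5401531127667} = \left(-3378795\right) \left(- \frac{1}{5401531127667}\right) = \frac{1126265}{1800510375889}$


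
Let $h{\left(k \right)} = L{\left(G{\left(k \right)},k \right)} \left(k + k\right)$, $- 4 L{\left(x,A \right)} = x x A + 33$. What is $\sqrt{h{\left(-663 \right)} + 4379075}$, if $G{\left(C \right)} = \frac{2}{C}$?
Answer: $\frac{5 \sqrt{702402}}{2} \approx 2095.2$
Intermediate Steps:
$L{\left(x,A \right)} = - \frac{33}{4} - \frac{A x^{2}}{4}$ ($L{\left(x,A \right)} = - \frac{x x A + 33}{4} = - \frac{x^{2} A + 33}{4} = - \frac{A x^{2} + 33}{4} = - \frac{33 + A x^{2}}{4} = - \frac{33}{4} - \frac{A x^{2}}{4}$)
$h{\left(k \right)} = 2 k \left(- \frac{33}{4} - \frac{1}{k}\right)$ ($h{\left(k \right)} = \left(- \frac{33}{4} - \frac{k \left(\frac{2}{k}\right)^{2}}{4}\right) \left(k + k\right) = \left(- \frac{33}{4} - \frac{k \frac{4}{k^{2}}}{4}\right) 2 k = \left(- \frac{33}{4} - \frac{1}{k}\right) 2 k = 2 k \left(- \frac{33}{4} - \frac{1}{k}\right)$)
$\sqrt{h{\left(-663 \right)} + 4379075} = \sqrt{\left(-2 - - \frac{21879}{2}\right) + 4379075} = \sqrt{\left(-2 + \frac{21879}{2}\right) + 4379075} = \sqrt{\frac{21875}{2} + 4379075} = \sqrt{\frac{8780025}{2}} = \frac{5 \sqrt{702402}}{2}$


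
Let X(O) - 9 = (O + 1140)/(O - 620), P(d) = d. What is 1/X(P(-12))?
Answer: 79/570 ≈ 0.13860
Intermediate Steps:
X(O) = 9 + (1140 + O)/(-620 + O) (X(O) = 9 + (O + 1140)/(O - 620) = 9 + (1140 + O)/(-620 + O))
1/X(P(-12)) = 1/(10*(-444 - 12)/(-620 - 12)) = 1/(10*(-456)/(-632)) = 1/(10*(-1/632)*(-456)) = 1/(570/79) = 79/570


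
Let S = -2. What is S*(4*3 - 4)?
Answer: -16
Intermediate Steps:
S*(4*3 - 4) = -2*(4*3 - 4) = -2*(12 - 4) = -2*8 = -16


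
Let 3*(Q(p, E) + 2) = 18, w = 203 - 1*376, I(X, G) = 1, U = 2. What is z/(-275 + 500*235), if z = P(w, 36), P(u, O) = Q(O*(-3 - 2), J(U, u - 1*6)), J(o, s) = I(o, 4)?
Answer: 4/117225 ≈ 3.4122e-5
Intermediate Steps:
J(o, s) = 1
w = -173 (w = 203 - 376 = -173)
Q(p, E) = 4 (Q(p, E) = -2 + (1/3)*18 = -2 + 6 = 4)
P(u, O) = 4
z = 4
z/(-275 + 500*235) = 4/(-275 + 500*235) = 4/(-275 + 117500) = 4/117225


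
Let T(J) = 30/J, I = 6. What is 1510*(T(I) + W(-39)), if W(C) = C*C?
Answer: 2304260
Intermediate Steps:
W(C) = C²
1510*(T(I) + W(-39)) = 1510*(30/6 + (-39)²) = 1510*(30*(⅙) + 1521) = 1510*(5 + 1521) = 1510*1526 = 2304260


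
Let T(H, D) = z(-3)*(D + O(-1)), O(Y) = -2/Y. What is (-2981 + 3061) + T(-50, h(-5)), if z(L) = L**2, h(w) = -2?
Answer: 80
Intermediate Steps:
T(H, D) = 18 + 9*D (T(H, D) = (-3)**2*(D - 2/(-1)) = 9*(D - 2*(-1)) = 9*(D + 2) = 9*(2 + D) = 18 + 9*D)
(-2981 + 3061) + T(-50, h(-5)) = (-2981 + 3061) + (18 + 9*(-2)) = 80 + (18 - 18) = 80 + 0 = 80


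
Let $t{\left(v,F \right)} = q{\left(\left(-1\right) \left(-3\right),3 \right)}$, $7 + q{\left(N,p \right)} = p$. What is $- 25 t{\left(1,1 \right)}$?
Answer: $100$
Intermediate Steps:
$q{\left(N,p \right)} = -7 + p$
$t{\left(v,F \right)} = -4$ ($t{\left(v,F \right)} = -7 + 3 = -4$)
$- 25 t{\left(1,1 \right)} = \left(-25\right) \left(-4\right) = 100$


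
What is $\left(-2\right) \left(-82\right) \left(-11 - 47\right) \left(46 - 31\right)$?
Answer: $-142680$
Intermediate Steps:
$\left(-2\right) \left(-82\right) \left(-11 - 47\right) \left(46 - 31\right) = 164 \left(\left(-58\right) 15\right) = 164 \left(-870\right) = -142680$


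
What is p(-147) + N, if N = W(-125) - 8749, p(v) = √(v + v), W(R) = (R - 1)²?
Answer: 7127 + 7*I*√6 ≈ 7127.0 + 17.146*I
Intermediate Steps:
W(R) = (-1 + R)²
p(v) = √2*√v (p(v) = √(2*v) = √2*√v)
N = 7127 (N = (-1 - 125)² - 8749 = (-126)² - 8749 = 15876 - 8749 = 7127)
p(-147) + N = √2*√(-147) + 7127 = √2*(7*I*√3) + 7127 = 7*I*√6 + 7127 = 7127 + 7*I*√6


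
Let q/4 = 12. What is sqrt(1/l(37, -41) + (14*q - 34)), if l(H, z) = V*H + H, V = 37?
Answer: sqrt(1261222774)/1406 ≈ 25.259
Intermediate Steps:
q = 48 (q = 4*12 = 48)
l(H, z) = 38*H (l(H, z) = 37*H + H = 38*H)
sqrt(1/l(37, -41) + (14*q - 34)) = sqrt(1/(38*37) + (14*48 - 34)) = sqrt(1/1406 + (672 - 34)) = sqrt(1/1406 + 638) = sqrt(897029/1406) = sqrt(1261222774)/1406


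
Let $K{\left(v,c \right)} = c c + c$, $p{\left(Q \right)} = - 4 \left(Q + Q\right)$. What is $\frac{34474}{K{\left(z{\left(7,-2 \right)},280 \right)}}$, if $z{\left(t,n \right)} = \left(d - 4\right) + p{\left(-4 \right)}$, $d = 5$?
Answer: $\frac{17237}{39340} \approx 0.43815$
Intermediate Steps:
$p{\left(Q \right)} = - 8 Q$ ($p{\left(Q \right)} = - 4 \cdot 2 Q = - 8 Q$)
$z{\left(t,n \right)} = 33$ ($z{\left(t,n \right)} = \left(5 - 4\right) - -32 = 1 + 32 = 33$)
$K{\left(v,c \right)} = c + c^{2}$ ($K{\left(v,c \right)} = c^{2} + c = c + c^{2}$)
$\frac{34474}{K{\left(z{\left(7,-2 \right)},280 \right)}} = \frac{34474}{280 \left(1 + 280\right)} = \frac{34474}{280 \cdot 281} = \frac{34474}{78680} = 34474 \cdot \frac{1}{78680} = \frac{17237}{39340}$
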